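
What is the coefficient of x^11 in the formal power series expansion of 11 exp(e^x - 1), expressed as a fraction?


exp(e^x - 1) is the exponential generating function for the Bell numbers Bell_k: exp(e^x - 1) = sum_{k>=0} Bell_k x^k / k!.
So the coefficient of x^11 in 11 exp(e^x - 1) is 11 Bell_11 / 11!.
Computing: Bell_11 = 678570 and 11! = 39916800, giving
11 * 678570/39916800 = 22619/120960.

22619/120960


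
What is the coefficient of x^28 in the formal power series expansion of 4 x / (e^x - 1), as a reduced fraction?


The exponential generating function for Bernoulli numbers is
x / (e^x - 1) = sum_{k>=0} B_k x^k / k!.
So the coefficient of x^28 in 4 x / (e^x - 1) is 4 B_28 / 28!.
Computing: B_28 = -23749461029/870, 28! = 304888344611713860501504000000, giving
4 * -23749461029/870 / 304888344611713860501504000000 = -3392780147/9473316421863966379868160000000.

-3392780147/9473316421863966379868160000000


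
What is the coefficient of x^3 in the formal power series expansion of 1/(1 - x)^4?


The expansion 1/(1 - x)^r = sum_{k>=0} C(k + r - 1, r - 1) x^k follows from the multiset / negative-binomial theorem (or from repeated differentiation of the geometric series).
For r = 4 and k = 3:
C(6, 3) = 720 / (6 * 6) = 20.

20


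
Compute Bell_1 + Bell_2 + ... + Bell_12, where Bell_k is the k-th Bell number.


Recall Bell_k counts set partitions of a k-set (with Bell_0 = 1 by convention).
Bell_1 through Bell_12: 1, 2, 5, 15, 52, 203, 877, 4140, 21147, 115975, 678570, 4213597
Sum = 1 + 2 + 5 + 15 + 52 + 203 + 877 + 4140 + 21147 + 115975 + 678570 + 4213597 = 5034584.

5034584


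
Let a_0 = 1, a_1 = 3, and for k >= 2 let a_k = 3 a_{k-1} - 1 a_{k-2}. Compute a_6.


Iterating the recurrence forward:
a_0 = 1
a_1 = 3
a_2 = 3*3 - 1*1 = 8
a_3 = 3*8 - 1*3 = 21
a_4 = 3*21 - 1*8 = 55
a_5 = 3*55 - 1*21 = 144
a_6 = 3*144 - 1*55 = 377
So a_6 = 377.

377


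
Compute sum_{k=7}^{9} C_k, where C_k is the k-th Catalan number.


C_7 through C_9: 429, 1430, 4862
Sum = 429 + 1430 + 4862
= 6721

6721


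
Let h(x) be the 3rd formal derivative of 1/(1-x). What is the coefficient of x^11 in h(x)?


Differentiating 3 times: d^3/dx^3 [1/(1-x)] = 3!/(1-x)^4.
The expansion 1/(1-x)^4 = sum_{k>=0} C(k+3, 3) x^k, so the coefficient of x^n in 3!/(1-x)^4 is 3! * C(n+3, 3).
For n = 11: 6 * C(14, 3) = 6 * 364 = 2184

2184


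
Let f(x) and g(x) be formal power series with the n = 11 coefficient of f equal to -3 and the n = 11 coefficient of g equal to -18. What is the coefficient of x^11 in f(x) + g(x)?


Addition of formal power series is termwise.
The coefficient of x^11 in f + g = -3 + -18
= -21

-21


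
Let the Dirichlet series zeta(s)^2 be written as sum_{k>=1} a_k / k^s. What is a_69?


The Dirichlet convolution of the constant function 1 with itself gives (1 * 1)(k) = sum_{d | k} 1 = d(k), the number of positive divisors of k.
Since zeta(s) = sum_{k>=1} 1/k^s, we have zeta(s)^2 = sum_{k>=1} d(k)/k^s, so a_k = d(k).
For k = 69: the divisors are 1, 3, 23, 69.
Count = 4.

4


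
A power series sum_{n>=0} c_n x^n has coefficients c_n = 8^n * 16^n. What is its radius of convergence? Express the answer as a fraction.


By the root test (Cauchy-Hadamard), the radius is R = 1 / limsup_n |c_n|^(1/n).
Here |c_n|^(1/n) = (8^n * 16^n)^(1/n) = 8 * 16 = 128 for all n.
So R = 1/128 = 1/128.

1/128


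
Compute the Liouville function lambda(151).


The Liouville function is lambda(k) = (-1)^Omega(k), where Omega(k) counts the prime factors of k with multiplicity.
Factoring: 151 = 151, so Omega(151) = 1.
lambda(151) = (-1)^1 = -1.

-1


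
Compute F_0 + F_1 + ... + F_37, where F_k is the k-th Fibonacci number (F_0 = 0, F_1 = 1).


Use the identity sum_{k=0}^{N} F_k = F_{N+2} - 1 (which follows from F_{k+2} - F_{k+1} = F_k). Then
sum_{k=0}^{37} F_k = (F_{39} - 1) - (F_{1} - 1) = F_{39} - F_{1}.
Computing: F_{39} = 63245986, F_{1} = 1, so
Sum = 63245986 - 1 = 63245985.

63245985


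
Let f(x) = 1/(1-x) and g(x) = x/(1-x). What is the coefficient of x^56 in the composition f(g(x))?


First simplify the composition: f(g(x)) = 1/(1 - x/(1-x)) = (1-x)/((1-x) - x) = (1-x)/(1-2x).
Now extract the coefficient. Write (1-x)/(1-2x) = 1/(1-2x) - x/(1-2x).
The coefficient of x^n in 1/(1-2x) is 2^n, and in x/(1-2x) is 2^(n-1) (for n >= 1).
So the coefficient of x^56 is 2^56 - 2^55 = 72057594037927936 - 36028797018963968 = 36028797018963968.

36028797018963968


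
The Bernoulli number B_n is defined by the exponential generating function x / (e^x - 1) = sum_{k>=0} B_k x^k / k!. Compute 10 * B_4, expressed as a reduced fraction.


Bernoulli numbers can also be computed recursively via B_0 = 1 and sum_{j=0}^{m} C(m+1, j) B_j = 0 for m >= 1. Odd-index Bernoulli numbers vanish for k >= 3.
Computing B_4 = -1/30, so 10 * B_4 = 10 * -1/30 = -1/3.

-1/3


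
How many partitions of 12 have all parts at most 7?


Using the generating function (1-x)^(-1)(1-x^2)^(-1)...(1-x^7)^(-1),
the coefficient of x^12 counts these restricted partitions.
Result = 65

65


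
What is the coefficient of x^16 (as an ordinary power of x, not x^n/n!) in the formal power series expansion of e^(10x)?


The exponential series is e^y = sum_{k>=0} y^k / k!. Substituting y = 10x gives
e^(10x) = sum_{k>=0} 10^k x^k / k!.
So the coefficient of x^n is a^n/n! with a = 10, n = 16:
10^16 / 16! = 10000000000000000/20922789888000 = 2441406250/5108103

2441406250/5108103


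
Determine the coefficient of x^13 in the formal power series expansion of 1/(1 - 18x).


The geometric series identity gives 1/(1 - c x) = sum_{k>=0} c^k x^k, so the coefficient of x^k is c^k.
Here c = 18 and k = 13.
Computing: 18^13 = 20822964865671168

20822964865671168


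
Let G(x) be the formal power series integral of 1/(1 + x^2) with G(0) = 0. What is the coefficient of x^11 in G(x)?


1/(1 + x^2) = sum_{j>=0} (-1)^j x^(2j). Integrating termwise with G(0) = 0:
G(x) = sum_{j>=0} (-1)^j x^(2j+1) / (2j+1) = arctan(x).
Only odd powers are nonzero. For x^11 write 11 = 2*5 + 1, giving
(-1)^5 / 11 = -1/11 = -1/11.

-1/11


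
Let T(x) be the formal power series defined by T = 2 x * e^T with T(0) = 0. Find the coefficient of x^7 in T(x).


Apply the Lagrange inversion formula: if T = 2 x * phi(T) with phi(t) = e^t, then
[x^n] T = 2^n * (1/n) [t^(n-1)] phi(t)^n = 2^n * (1/n) [t^(n-1)] e^(n t) = 2^n * (1/n) * n^(n-1) / (n-1)! = 2^n * n^(n-1) / n!.
When c = 1 this is the Cayley count of rooted labeled trees on n vertices, divided by n!.
For n = 7: 2^7 * 7^6 / 7! = 128 * 117649/5040 = 134456/45.

134456/45


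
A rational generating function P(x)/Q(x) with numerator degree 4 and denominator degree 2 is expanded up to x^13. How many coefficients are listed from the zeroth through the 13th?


Expanding up to x^13 gives the coefficients for x^0, x^1, ..., x^13.
That is 13 + 1 = 14 coefficients in total.

14


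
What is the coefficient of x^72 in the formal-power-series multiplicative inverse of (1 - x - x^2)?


Let the inverse be f(x) = sum_{k>=0} a_k x^k. From f(x) * (1 - x - x^2) = 1 and matching coefficients:
 x^0: a_0 = 1.
 x^1: a_1 - a_0 = 0, so a_1 = 1.
 x^k (k >= 2): a_k - a_{k-1} - a_{k-2} = 0, i.e. a_k = a_{k-1} + a_{k-2}.
This is the Fibonacci-type recurrence shifted so that a_0 = a_1 = 1.
Iterating: a_0=1, a_1=1, a_2=2, a_3=3, a_4=5, a_5=8, a_6=13, a_7=21, a_8=34, a_9=55, ...
a_72 = 806515533049393.

806515533049393


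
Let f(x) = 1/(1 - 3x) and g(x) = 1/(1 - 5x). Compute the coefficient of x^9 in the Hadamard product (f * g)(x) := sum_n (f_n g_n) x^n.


f has coefficients f_k = 3^k and g has coefficients g_k = 5^k, so the Hadamard product has coefficient (f*g)_k = 3^k * 5^k = 15^k.
For k = 9: 15^9 = 38443359375.

38443359375


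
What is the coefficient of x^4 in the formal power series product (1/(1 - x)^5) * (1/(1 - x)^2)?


Combine the factors: (1/(1 - x)^5) * (1/(1 - x)^2) = 1/(1 - x)^7.
Then use 1/(1 - x)^r = sum_{k>=0} C(k + r - 1, r - 1) x^k with r = 7 and k = 4:
C(10, 6) = 210.

210


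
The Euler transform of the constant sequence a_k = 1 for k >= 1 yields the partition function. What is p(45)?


The Euler transform converts the sequence a_k = 1 into the number of integer partitions.
Using the recurrence or dynamic programming:
p(45) = 89134

89134


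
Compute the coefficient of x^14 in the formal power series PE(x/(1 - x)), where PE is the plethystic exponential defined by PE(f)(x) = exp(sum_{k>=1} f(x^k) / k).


For f(x) = x/(1 - x) we have
sum_{k>=1} f(x^k) / k = sum_{k>=1} (1/k) * x^k / (1 - x^k) = sum_{k, m >= 1} x^(k m) / k,
which after exponentiating simplifies to
PE(x/(1 - x)) = prod_{k>=1} 1 / (1 - x^k).
This is the generating function for the partition function p(n), so the coefficient of x^14 is p(14).
Computing p(14) by dynamic programming over parts 1, 2, ..., 14: p(14) = 135.

135


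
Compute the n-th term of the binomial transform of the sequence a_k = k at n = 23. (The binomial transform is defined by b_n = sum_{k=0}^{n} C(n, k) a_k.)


With a_k = k, b_n = sum_{k=0}^{n} C(n, k) k. Using k * C(n, k) = n * C(n-1, k-1) gives b_n = n * sum_{k>=1} C(n-1, k-1) = n * 2^(n-1).
For n = 23: 23 * 2^22 = 23 * 4194304 = 96468992.

96468992


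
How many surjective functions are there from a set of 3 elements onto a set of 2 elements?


By inclusion-exclusion on which target elements are missed, the number of surjections from an n-set onto a k-set is
surj(n, k) = sum_{j=0}^{k} (-1)^j C(k, j) (k - j)^n.
Equivalently surj(n, k) = k! * S(n, k), where S(n, k) is the Stirling number of the second kind.
For n = 3, k = 2:
S(3, 2) = 3, so
surj = 2! * 3 = 2 * 3 = 6.

6


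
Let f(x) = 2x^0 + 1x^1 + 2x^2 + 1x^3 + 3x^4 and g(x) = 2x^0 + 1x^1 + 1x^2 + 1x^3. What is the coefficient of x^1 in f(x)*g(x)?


Cauchy product at x^1:
2*1 + 1*2
= 4

4


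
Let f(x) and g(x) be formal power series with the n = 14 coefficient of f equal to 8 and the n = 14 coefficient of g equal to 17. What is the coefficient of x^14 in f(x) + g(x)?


Addition of formal power series is termwise.
The coefficient of x^14 in f + g = 8 + 17
= 25

25


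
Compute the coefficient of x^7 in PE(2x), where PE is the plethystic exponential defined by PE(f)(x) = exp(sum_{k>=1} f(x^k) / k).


With f(x) = 2x, the exponent is sum_{k>=1} 2 x^k / k = 2 * (-ln(1 - x)). Exponentiating:
PE(2x) = exp(-2 ln(1 - x)) = 1/(1 - x)^2.
By the negative binomial expansion, [x^n] 1/(1 - x)^2 = C(n + 1, 1).
For n = 7: C(8, 1) = 8.

8


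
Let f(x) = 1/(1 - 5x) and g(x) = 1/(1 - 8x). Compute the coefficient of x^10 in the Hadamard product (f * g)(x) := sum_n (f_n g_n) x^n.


f has coefficients f_k = 5^k and g has coefficients g_k = 8^k, so the Hadamard product has coefficient (f*g)_k = 5^k * 8^k = 40^k.
For k = 10: 40^10 = 10485760000000000.

10485760000000000


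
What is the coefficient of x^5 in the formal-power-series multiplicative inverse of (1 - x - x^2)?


Let the inverse be f(x) = sum_{k>=0} a_k x^k. From f(x) * (1 - x - x^2) = 1 and matching coefficients:
 x^0: a_0 = 1.
 x^1: a_1 - a_0 = 0, so a_1 = 1.
 x^k (k >= 2): a_k - a_{k-1} - a_{k-2} = 0, i.e. a_k = a_{k-1} + a_{k-2}.
This is the Fibonacci-type recurrence shifted so that a_0 = a_1 = 1.
Iterating: a_0=1, a_1=1, a_2=2, a_3=3, a_4=5, a_5=8
a_5 = 8.

8


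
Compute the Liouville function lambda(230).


The Liouville function is lambda(k) = (-1)^Omega(k), where Omega(k) counts the prime factors of k with multiplicity.
Factoring: 230 = 2 * 5 * 23, so Omega(230) = 3.
lambda(230) = (-1)^3 = -1.

-1


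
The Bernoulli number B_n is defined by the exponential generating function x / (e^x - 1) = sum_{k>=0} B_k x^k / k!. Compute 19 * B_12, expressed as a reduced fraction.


Bernoulli numbers can also be computed recursively via B_0 = 1 and sum_{j=0}^{m} C(m+1, j) B_j = 0 for m >= 1. Odd-index Bernoulli numbers vanish for k >= 3.
Computing B_12 = -691/2730, so 19 * B_12 = 19 * -691/2730 = -13129/2730.

-13129/2730


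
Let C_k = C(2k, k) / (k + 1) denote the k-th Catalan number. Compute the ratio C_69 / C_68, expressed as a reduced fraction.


Using C_k = (2k)! / (k! (k+1)!), the ratio C_{k+1}/C_k simplifies to
C_{k+1}/C_k = [(2k+2)! / ((k+1)! (k+2)!)] * [k! (k+1)! / (2k)!]
 = (2k+2)(2k+1) / ((k+1)(k+2)) = 2(2k+1) / (k+2).
For k = 68: 2(2*68 + 1) / (68 + 2) = 274/70 = 137/35.

137/35


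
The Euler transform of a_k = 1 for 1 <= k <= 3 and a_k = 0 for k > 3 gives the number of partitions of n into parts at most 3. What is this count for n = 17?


Partitions of 17 into parts at most 3:
Using generating function (1-x)^(-1)(1-x^2)^(-1)(1-x^3)^(-1),
the coefficient of x^17 = 33

33


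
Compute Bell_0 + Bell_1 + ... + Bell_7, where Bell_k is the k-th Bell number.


Recall Bell_k counts set partitions of a k-set (with Bell_0 = 1 by convention).
Bell_0 through Bell_7: 1, 1, 2, 5, 15, 52, 203, 877
Sum = 1 + 1 + 2 + 5 + 15 + 52 + 203 + 877 = 1156.

1156


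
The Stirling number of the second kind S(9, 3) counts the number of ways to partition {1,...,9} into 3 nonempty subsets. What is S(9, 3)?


Using the explicit formula S(n,k) = (1/k!) sum_{j=0}^{k} (-1)^(k-j) C(k,j) j^n:
S(9, 3) = 3025
Equivalently, S(n,k) is n! times the coefficient of x^n in the EGF (e^x - 1)^k / k!.

3025


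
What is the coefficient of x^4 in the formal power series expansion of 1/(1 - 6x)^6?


The general identity 1/(1 - c x)^r = sum_{k>=0} c^k C(k + r - 1, r - 1) x^k follows by substituting y = c x into 1/(1 - y)^r = sum_{k>=0} C(k + r - 1, r - 1) y^k.
For c = 6, r = 6, k = 4:
6^4 * C(9, 5) = 1296 * 126 = 163296.

163296


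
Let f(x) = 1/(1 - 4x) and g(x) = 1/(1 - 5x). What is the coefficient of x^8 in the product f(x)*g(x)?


The coefficient of x^n in f*g is the Cauchy product: sum_{k=0}^{n} a^k * b^(n-k).
With a=4, b=5, n=8:
sum_{k=0}^{8} 4^k * 5^(8-k)
= 1690981

1690981


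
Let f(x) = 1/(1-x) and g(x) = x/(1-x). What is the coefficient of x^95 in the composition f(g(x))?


First simplify the composition: f(g(x)) = 1/(1 - x/(1-x)) = (1-x)/((1-x) - x) = (1-x)/(1-2x).
Now extract the coefficient. Write (1-x)/(1-2x) = 1/(1-2x) - x/(1-2x).
The coefficient of x^n in 1/(1-2x) is 2^n, and in x/(1-2x) is 2^(n-1) (for n >= 1).
So the coefficient of x^95 is 2^95 - 2^94 = 39614081257132168796771975168 - 19807040628566084398385987584 = 19807040628566084398385987584.

19807040628566084398385987584


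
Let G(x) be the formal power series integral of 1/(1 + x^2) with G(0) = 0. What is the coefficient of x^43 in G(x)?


1/(1 + x^2) = sum_{j>=0} (-1)^j x^(2j). Integrating termwise with G(0) = 0:
G(x) = sum_{j>=0} (-1)^j x^(2j+1) / (2j+1) = arctan(x).
Only odd powers are nonzero. For x^43 write 43 = 2*21 + 1, giving
(-1)^21 / 43 = -1/43 = -1/43.

-1/43


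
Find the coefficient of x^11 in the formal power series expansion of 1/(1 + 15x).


Write 1/(1 + c x) = 1/(1 - (-c) x) and apply the geometric-series identity
1/(1 - y) = sum_{k>=0} y^k to get 1/(1 + c x) = sum_{k>=0} (-c)^k x^k.
So the coefficient of x^k is (-c)^k = (-1)^k * c^k.
Here c = 15 and k = 11:
(-15)^11 = -1 * 8649755859375 = -8649755859375

-8649755859375


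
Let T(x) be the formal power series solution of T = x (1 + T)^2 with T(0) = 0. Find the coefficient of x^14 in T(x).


Apply the Lagrange inversion formula: if T = x * phi(T) with phi(t) = (1 + t)^2, then [x^n] T = (1/n) [t^(n-1)] phi(t)^n = (1/n) [t^(n-1)] (1 + t)^(2n) = (1/n) C(2n, n-1).
Using the identity C(2n, n-1) = C(2n, n) * n / (n+1), the unscaled factor equals C(2n, n) / (n+1) = C_n, the n-th Catalan number.
For n = 14: C_14 = C(28, 14) / 15 = 40116600/15 = 2674440 = 2674440.

2674440


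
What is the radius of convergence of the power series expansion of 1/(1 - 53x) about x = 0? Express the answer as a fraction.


Expanding 1/(1 - 53x) = sum_{k>=0} 53^k x^k, the series converges when |53x| < 1, i.e., |x| < 1/53.
So the radius of convergence is 1/53 = 1/53.

1/53


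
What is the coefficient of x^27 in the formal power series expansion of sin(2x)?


The Maclaurin series is sin(t) = sum_{k>=0} (-1)^k t^(2k+1) / (2k+1)!, so substituting t = 2x, only odd powers of x are nonzero, with coefficient of x^(2k+1) equal to (-1)^k 2^(2k+1) / (2k+1)!.
Write 27 = 2*13 + 1, giving the coefficient (-1)^13 * 2^27 / 27! = -134217728/10888869450418352160768000000 = -16/1298054391195577640625.

-16/1298054391195577640625


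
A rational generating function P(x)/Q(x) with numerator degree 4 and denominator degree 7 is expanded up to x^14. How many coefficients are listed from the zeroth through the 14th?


Expanding up to x^14 gives the coefficients for x^0, x^1, ..., x^14.
That is 14 + 1 = 15 coefficients in total.

15


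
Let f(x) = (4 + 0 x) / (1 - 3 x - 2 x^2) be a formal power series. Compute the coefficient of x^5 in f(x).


Write f(x) = sum_{k>=0} a_k x^k. Multiplying both sides by 1 - 3 x - 2 x^2 gives
(1 - 3 x - 2 x^2) sum_{k>=0} a_k x^k = 4 + 0 x.
Matching coefficients:
 x^0: a_0 = 4
 x^1: a_1 - 3 a_0 = 0  =>  a_1 = 3*4 + 0 = 12
 x^k (k >= 2): a_k = 3 a_{k-1} + 2 a_{k-2}.
Iterating: a_2 = 44, a_3 = 156, a_4 = 556, a_5 = 1980.
So the coefficient of x^5 is 1980.

1980


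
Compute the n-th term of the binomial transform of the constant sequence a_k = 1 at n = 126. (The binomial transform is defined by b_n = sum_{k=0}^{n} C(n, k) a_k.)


With a_k = 1 for all k, b_n = sum_{k=0}^{n} C(n, k) = 2^n by the binomial theorem.
For n = 126: 2^126 = 85070591730234615865843651857942052864.

85070591730234615865843651857942052864


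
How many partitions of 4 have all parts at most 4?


Using the generating function (1-x)^(-1)(1-x^2)^(-1)...(1-x^4)^(-1),
the coefficient of x^4 counts these restricted partitions.
Result = 5

5


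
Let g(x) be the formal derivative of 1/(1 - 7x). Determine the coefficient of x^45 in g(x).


Differentiate termwise: d/dx sum_{k>=0} 7^k x^k = sum_{k>=1} k 7^k x^(k-1) = sum_{j>=0} (j+1) 7^(j+1) x^j.
Equivalently, d/dx [1/(1 - 7x)] = 7/(1 - 7x)^2.
For j = 45: 46 * 7^46 = 46 * 749048330965186233494494102694564493649 = 34456223224398566740746728723949966707854.

34456223224398566740746728723949966707854


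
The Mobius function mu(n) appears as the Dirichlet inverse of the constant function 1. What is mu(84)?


84 has a squared prime factor, so mu(84) = 0.
Factorization reveals a repeated prime.

0


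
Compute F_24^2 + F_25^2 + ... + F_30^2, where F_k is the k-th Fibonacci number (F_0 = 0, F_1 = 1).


There is a standard identity sum_{k=0}^{N} F_k^2 = F_N * F_{N+1} (proved inductively from the telescoping relation F_k^2 = F_k F_{k+1} - F_{k-1} F_k). Then
sum_{k=24}^{30} F_k^2 = F_30 F_31 - F_23 F_24.
Computing: F_30 = 832040, F_31 = 1346269, F_23 = 28657, F_24 = 46368.
Sum = 832040 * 1346269 - 28657 * 46368 = 1118820890984.

1118820890984


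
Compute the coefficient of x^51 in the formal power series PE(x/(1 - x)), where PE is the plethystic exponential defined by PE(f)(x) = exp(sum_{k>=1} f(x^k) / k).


For f(x) = x/(1 - x) we have
sum_{k>=1} f(x^k) / k = sum_{k>=1} (1/k) * x^k / (1 - x^k) = sum_{k, m >= 1} x^(k m) / k,
which after exponentiating simplifies to
PE(x/(1 - x)) = prod_{k>=1} 1 / (1 - x^k).
This is the generating function for the partition function p(n), so the coefficient of x^51 is p(51).
Computing p(51) by dynamic programming over parts 1, 2, ..., 51: p(51) = 239943.

239943


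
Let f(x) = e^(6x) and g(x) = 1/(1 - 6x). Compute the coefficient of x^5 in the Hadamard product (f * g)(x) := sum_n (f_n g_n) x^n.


Expanding: f_k = 6^k/k! (from e^(6x)) and g_k = 6^k (from 1/(1 - 6x)). So the Hadamard coefficient (f * g)_k = 6^k 6^k / k! = (36)^k / k!.
For k = 5: 36^5/5! = 60466176/120 = 2519424/5.

2519424/5


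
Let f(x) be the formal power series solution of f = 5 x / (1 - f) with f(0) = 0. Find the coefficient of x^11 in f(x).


Apply Lagrange inversion: f = 5 x * phi(f) with phi(t) = 1/(1 - t), so
[x^n] f = 5^n * (1/n) [t^(n-1)] phi(t)^n = 5^n * (1/n) [t^(n-1)] (1 - t)^(-n) = 5^n * (1/n) C(2n - 2, n - 1) = 5^n * C_{n-1}.
For n = 11: C_10 = C(20, 10) / 11 = 184756/11 = 16796.
With the 5^11 = 48828125 factor, the coefficient is 48828125 * 16796 = 820117187500.

820117187500


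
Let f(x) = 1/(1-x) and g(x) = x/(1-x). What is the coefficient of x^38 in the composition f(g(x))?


First simplify the composition: f(g(x)) = 1/(1 - x/(1-x)) = (1-x)/((1-x) - x) = (1-x)/(1-2x).
Now extract the coefficient. Write (1-x)/(1-2x) = 1/(1-2x) - x/(1-2x).
The coefficient of x^n in 1/(1-2x) is 2^n, and in x/(1-2x) is 2^(n-1) (for n >= 1).
So the coefficient of x^38 is 2^38 - 2^37 = 274877906944 - 137438953472 = 137438953472.

137438953472


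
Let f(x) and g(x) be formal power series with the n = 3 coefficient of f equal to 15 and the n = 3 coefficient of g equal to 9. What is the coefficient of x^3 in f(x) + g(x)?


Addition of formal power series is termwise.
The coefficient of x^3 in f + g = 15 + 9
= 24

24


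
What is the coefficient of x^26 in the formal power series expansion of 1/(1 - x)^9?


The negative binomial / multiset identity is
1/(1 - x)^r = sum_{k>=0} C(k + r - 1, r - 1) x^k.
Here r = 9 and k = 26, so the coefficient is
C(26 + 8, 8) = C(34, 8)
= 18156204

18156204


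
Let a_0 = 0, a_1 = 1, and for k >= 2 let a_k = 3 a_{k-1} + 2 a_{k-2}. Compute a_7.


Iterating the recurrence forward:
a_0 = 0
a_1 = 1
a_2 = 3*1 + 2*0 = 3
a_3 = 3*3 + 2*1 = 11
a_4 = 3*11 + 2*3 = 39
a_5 = 3*39 + 2*11 = 139
a_6 = 3*139 + 2*39 = 495
a_7 = 3*495 + 2*139 = 1763
So a_7 = 1763.

1763


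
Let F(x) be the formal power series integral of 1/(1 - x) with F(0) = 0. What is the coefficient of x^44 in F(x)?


1/(1 - x) = sum_{k>=0} x^k. Integrating termwise and using F(0) = 0 gives
F(x) = sum_{k>=0} x^(k+1) / (k+1) = sum_{m>=1} x^m / m = -ln(1 - x).
So the coefficient of x^44 is 1/44 = 1/44.

1/44


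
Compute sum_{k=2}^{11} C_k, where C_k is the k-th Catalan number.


C_2 through C_11: 2, 5, 14, 42, 132, 429, 1430, 4862, 16796, 58786
Sum = 2 + 5 + 14 + 42 + 132 + 429 + 1430 + 4862 + 16796 + 58786
= 82498

82498


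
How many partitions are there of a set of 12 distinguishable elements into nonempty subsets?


Bell_12 can be computed from the Bell triangle or from Dobinski's identity Bell_n = (1/e) * sum_{k>=0} k^n / k!.
Computing Bell_12 = 4213597.

4213597


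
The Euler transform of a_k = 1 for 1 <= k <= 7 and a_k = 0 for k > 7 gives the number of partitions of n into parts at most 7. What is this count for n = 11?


Partitions of 11 into parts at most 7:
Using generating function (1-x)^(-1)(1-x^2)^(-1)...(1-x^7)^(-1),
the coefficient of x^11 = 49

49


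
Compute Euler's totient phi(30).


phi(n) counts integers in [1, n] coprime to n. Using the multiplicative formula phi(n) = n * prod_{p | n} (1 - 1/p):
30 = 2 * 3 * 5, so
phi(30) = 30 * (1 - 1/2) * (1 - 1/3) * (1 - 1/5) = 8.

8


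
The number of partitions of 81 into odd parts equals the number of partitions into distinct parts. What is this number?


Computing partitions of 81 into odd parts (1, 3, 5, ...):
Using the generating function prod_{k>=0} 1/(1-x^(2k+1)),
the count is 84756

84756


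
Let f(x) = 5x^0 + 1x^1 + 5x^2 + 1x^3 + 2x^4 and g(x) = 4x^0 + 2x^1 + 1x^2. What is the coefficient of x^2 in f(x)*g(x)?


Cauchy product at x^2:
5*1 + 1*2 + 5*4
= 27

27


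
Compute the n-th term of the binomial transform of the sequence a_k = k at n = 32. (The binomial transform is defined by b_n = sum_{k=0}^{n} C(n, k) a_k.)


With a_k = k, b_n = sum_{k=0}^{n} C(n, k) k. Using k * C(n, k) = n * C(n-1, k-1) gives b_n = n * sum_{k>=1} C(n-1, k-1) = n * 2^(n-1).
For n = 32: 32 * 2^31 = 32 * 2147483648 = 68719476736.

68719476736


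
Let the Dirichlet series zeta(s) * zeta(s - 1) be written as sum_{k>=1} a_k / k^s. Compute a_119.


Convolution gives a_k = sum_{d | k} d * 1 = sum_{d | k} d = sigma(k), the sum of positive divisors of k.
For k = 119, the divisors are 1, 7, 17, 119, so
sigma(119) = 1 + 7 + 17 + 119 = 144.

144


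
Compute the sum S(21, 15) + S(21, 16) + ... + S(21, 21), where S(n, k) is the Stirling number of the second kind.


By definition, S(n, k) counts partitions of an n-set into exactly k nonempty blocks.
Computing row n = 21 for k = 15..21:
S(21, k): 13087462580, 809944464, 34952799, 1023435, 19285, 210, 1
Sum = 13933402774.

13933402774


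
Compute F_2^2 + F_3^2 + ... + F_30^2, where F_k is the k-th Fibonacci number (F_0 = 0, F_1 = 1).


There is a standard identity sum_{k=0}^{N} F_k^2 = F_N * F_{N+1} (proved inductively from the telescoping relation F_k^2 = F_k F_{k+1} - F_{k-1} F_k). Then
sum_{k=2}^{30} F_k^2 = F_30 F_31 - F_1 F_2.
Computing: F_30 = 832040, F_31 = 1346269, F_1 = 1, F_2 = 1.
Sum = 832040 * 1346269 - 1 * 1 = 1120149658759.

1120149658759


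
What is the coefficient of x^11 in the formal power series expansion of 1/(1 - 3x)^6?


The general identity 1/(1 - c x)^r = sum_{k>=0} c^k C(k + r - 1, r - 1) x^k follows by substituting y = c x into 1/(1 - y)^r = sum_{k>=0} C(k + r - 1, r - 1) y^k.
For c = 3, r = 6, k = 11:
3^11 * C(16, 5) = 177147 * 4368 = 773778096.

773778096


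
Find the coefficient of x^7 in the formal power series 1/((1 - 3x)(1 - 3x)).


By partial fractions or Cauchy convolution:
The coefficient equals sum_{k=0}^{7} 3^k * 3^(7-k).
= 17496

17496


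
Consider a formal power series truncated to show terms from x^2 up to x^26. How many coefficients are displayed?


From x^2 to x^26 inclusive, the count is 26 - 2 + 1 = 25.

25


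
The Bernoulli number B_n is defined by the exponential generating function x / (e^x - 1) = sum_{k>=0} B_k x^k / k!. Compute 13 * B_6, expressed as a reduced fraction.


Bernoulli numbers can also be computed recursively via B_0 = 1 and sum_{j=0}^{m} C(m+1, j) B_j = 0 for m >= 1. Odd-index Bernoulli numbers vanish for k >= 3.
Computing B_6 = 1/42, so 13 * B_6 = 13 * 1/42 = 13/42.

13/42


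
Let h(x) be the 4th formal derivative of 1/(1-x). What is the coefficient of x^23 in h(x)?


Differentiating 4 times: d^4/dx^4 [1/(1-x)] = 4!/(1-x)^5.
The expansion 1/(1-x)^5 = sum_{k>=0} C(k+4, 4) x^k, so the coefficient of x^n in 4!/(1-x)^5 is 4! * C(n+4, 4).
For n = 23: 24 * C(27, 4) = 24 * 17550 = 421200

421200


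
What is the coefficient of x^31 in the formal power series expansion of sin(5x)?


The Maclaurin series is sin(t) = sum_{k>=0} (-1)^k t^(2k+1) / (2k+1)!, so substituting t = 5x, only odd powers of x are nonzero, with coefficient of x^(2k+1) equal to (-1)^k 5^(2k+1) / (2k+1)!.
Write 31 = 2*15 + 1, giving the coefficient (-1)^15 * 5^31 / 31! = -4656612873077392578125/8222838654177922817725562880000000 = -59604644775390625/105252334773477412066887204864.

-59604644775390625/105252334773477412066887204864


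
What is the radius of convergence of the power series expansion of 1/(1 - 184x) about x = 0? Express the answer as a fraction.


Expanding 1/(1 - 184x) = sum_{k>=0} 184^k x^k, the series converges when |184x| < 1, i.e., |x| < 1/184.
So the radius of convergence is 1/184 = 1/184.

1/184


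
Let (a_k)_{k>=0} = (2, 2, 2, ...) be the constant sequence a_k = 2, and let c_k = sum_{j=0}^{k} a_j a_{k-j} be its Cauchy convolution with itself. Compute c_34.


Since a_j = 2 for all j >= 0, the convolution sum becomes
c_k = sum_{j=0}^{k} 2 * 2 = 4 * (k + 1).
Equivalently, the generating function of (a_k) is 2/(1 - x) and its square is 4/(1 - x)^2 = sum_{k>=0} 4(k + 1) x^k.
For k = 34: 4 * 35 = 140.

140


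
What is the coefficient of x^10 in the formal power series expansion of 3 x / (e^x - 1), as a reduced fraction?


The exponential generating function for Bernoulli numbers is
x / (e^x - 1) = sum_{k>=0} B_k x^k / k!.
So the coefficient of x^10 in 3 x / (e^x - 1) is 3 B_10 / 10!.
Computing: B_10 = 5/66, 10! = 3628800, giving
3 * 5/66 / 3628800 = 1/15966720.

1/15966720


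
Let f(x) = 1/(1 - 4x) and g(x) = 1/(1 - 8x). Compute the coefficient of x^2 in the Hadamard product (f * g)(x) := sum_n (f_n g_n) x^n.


f has coefficients f_k = 4^k and g has coefficients g_k = 8^k, so the Hadamard product has coefficient (f*g)_k = 4^k * 8^k = 32^k.
For k = 2: 32^2 = 1024.

1024


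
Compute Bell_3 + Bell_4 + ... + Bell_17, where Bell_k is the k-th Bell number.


Recall Bell_k counts set partitions of a k-set (with Bell_0 = 1 by convention).
Bell_3 through Bell_17: 5, 15, 52, 203, 877, 4140, 21147, 115975, 678570, 4213597, 27644437, 190899322, 1382958545, 10480142147, 82864869804
Sum = 5 + 15 + 52 + 203 + 877 + 4140 + 21147 + 115975 + 678570 + 4213597 + 27644437 + 190899322 + 1382958545 + 10480142147 + 82864869804 = 94951548836.

94951548836


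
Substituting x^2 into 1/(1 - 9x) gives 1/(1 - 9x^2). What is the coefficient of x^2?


The coefficient of x^(2m) in 1/(1 - 9x^2) is 9^m.
With n = 2 = 2*1, the coefficient is 9^1 = 9.

9


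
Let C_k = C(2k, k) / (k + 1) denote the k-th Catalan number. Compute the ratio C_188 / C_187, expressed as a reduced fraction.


Using C_k = (2k)! / (k! (k+1)!), the ratio C_{k+1}/C_k simplifies to
C_{k+1}/C_k = [(2k+2)! / ((k+1)! (k+2)!)] * [k! (k+1)! / (2k)!]
 = (2k+2)(2k+1) / ((k+1)(k+2)) = 2(2k+1) / (k+2).
For k = 187: 2(2*187 + 1) / (187 + 2) = 750/189 = 250/63.

250/63


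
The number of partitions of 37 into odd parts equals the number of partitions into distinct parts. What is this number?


Computing partitions of 37 into odd parts (1, 3, 5, ...):
Using the generating function prod_{k>=0} 1/(1-x^(2k+1)),
the count is 760

760


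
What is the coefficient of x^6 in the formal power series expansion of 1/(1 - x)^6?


The expansion 1/(1 - x)^r = sum_{k>=0} C(k + r - 1, r - 1) x^k follows from the multiset / negative-binomial theorem (or from repeated differentiation of the geometric series).
For r = 6 and k = 6:
C(11, 5) = 39916800 / (120 * 720) = 462.

462


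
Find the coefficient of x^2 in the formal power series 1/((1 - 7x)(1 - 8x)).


By partial fractions or Cauchy convolution:
The coefficient equals sum_{k=0}^{2} 7^k * 8^(2-k).
= 169

169


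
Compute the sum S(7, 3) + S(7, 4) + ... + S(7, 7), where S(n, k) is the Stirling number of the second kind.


By definition, S(n, k) counts partitions of an n-set into exactly k nonempty blocks.
Computing row n = 7 for k = 3..7:
S(7, k): 301, 350, 140, 21, 1
Sum = 813.

813


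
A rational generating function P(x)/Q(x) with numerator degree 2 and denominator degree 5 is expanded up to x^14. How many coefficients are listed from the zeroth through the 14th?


Expanding up to x^14 gives the coefficients for x^0, x^1, ..., x^14.
That is 14 + 1 = 15 coefficients in total.

15


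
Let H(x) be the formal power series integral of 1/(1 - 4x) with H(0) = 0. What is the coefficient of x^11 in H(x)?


1/(1 - 4x) = sum_{k>=0} 4^k x^k. Integrating termwise with H(0) = 0:
H(x) = sum_{k>=0} 4^k x^(k+1) / (k+1) = sum_{m>=1} 4^(m-1) x^m / m.
For m = 11: 4^10/11 = 1048576/11 = 1048576/11.

1048576/11


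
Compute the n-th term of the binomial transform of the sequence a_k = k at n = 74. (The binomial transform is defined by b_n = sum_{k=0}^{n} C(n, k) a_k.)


With a_k = k, b_n = sum_{k=0}^{n} C(n, k) k. Using k * C(n, k) = n * C(n-1, k-1) gives b_n = n * sum_{k>=1} C(n-1, k-1) = n * 2^(n-1).
For n = 74: 74 * 2^73 = 74 * 9444732965739290427392 = 698910239464707491627008.

698910239464707491627008


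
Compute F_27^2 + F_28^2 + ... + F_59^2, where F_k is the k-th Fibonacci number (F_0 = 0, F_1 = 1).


There is a standard identity sum_{k=0}^{N} F_k^2 = F_N * F_{N+1} (proved inductively from the telescoping relation F_k^2 = F_k F_{k+1} - F_{k-1} F_k). Then
sum_{k=27}^{59} F_k^2 = F_59 F_60 - F_26 F_27.
Computing: F_59 = 956722026041, F_60 = 1548008755920, F_26 = 121393, F_27 = 196418.
Sum = 956722026041 * 1548008755920 - 121393 * 196418 = 1481014073292966409142446.

1481014073292966409142446


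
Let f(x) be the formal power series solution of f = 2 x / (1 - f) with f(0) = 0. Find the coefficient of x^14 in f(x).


Apply Lagrange inversion: f = 2 x * phi(f) with phi(t) = 1/(1 - t), so
[x^n] f = 2^n * (1/n) [t^(n-1)] phi(t)^n = 2^n * (1/n) [t^(n-1)] (1 - t)^(-n) = 2^n * (1/n) C(2n - 2, n - 1) = 2^n * C_{n-1}.
For n = 14: C_13 = C(26, 13) / 14 = 10400600/14 = 742900.
With the 2^14 = 16384 factor, the coefficient is 16384 * 742900 = 12171673600.

12171673600


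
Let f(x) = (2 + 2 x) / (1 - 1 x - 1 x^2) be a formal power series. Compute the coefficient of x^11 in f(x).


Write f(x) = sum_{k>=0} a_k x^k. Multiplying both sides by 1 - 1 x - 1 x^2 gives
(1 - 1 x - 1 x^2) sum_{k>=0} a_k x^k = 2 + 2 x.
Matching coefficients:
 x^0: a_0 = 2
 x^1: a_1 - 1 a_0 = 2  =>  a_1 = 1*2 + 2 = 4
 x^k (k >= 2): a_k = 1 a_{k-1} + 1 a_{k-2}.
Iterating: a_2 = 6, a_3 = 10, a_4 = 16, a_5 = 26, a_6 = 42, a_7 = 68, a_8 = 110, a_9 = 178, a_10 = 288, a_11 = 466.
So the coefficient of x^11 is 466.

466


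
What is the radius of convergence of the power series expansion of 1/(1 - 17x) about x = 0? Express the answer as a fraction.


Expanding 1/(1 - 17x) = sum_{k>=0} 17^k x^k, the series converges when |17x| < 1, i.e., |x| < 1/17.
So the radius of convergence is 1/17 = 1/17.

1/17


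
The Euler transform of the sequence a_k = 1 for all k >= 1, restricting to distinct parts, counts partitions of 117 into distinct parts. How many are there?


Partitions of 117 into distinct parts can be computed via generating function.
Product (1+x)(1+x^2)(1+x^3)...
The coefficient of x^117 = 1741521

1741521


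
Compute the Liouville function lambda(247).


The Liouville function is lambda(k) = (-1)^Omega(k), where Omega(k) counts the prime factors of k with multiplicity.
Factoring: 247 = 13 * 19, so Omega(247) = 2.
lambda(247) = (-1)^2 = 1.

1


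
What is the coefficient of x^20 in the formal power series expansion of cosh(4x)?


The Maclaurin series is cosh(t) = sum_{m>=0} t^(2m) / (2m)!, so substituting t = 4x, only even powers of x are nonzero, with coefficient of x^(2m) equal to 4^(2m) / (2m)!.
For x^20 the coefficient is 4^20/20! = 1099511627776/2432902008176640000 = 4194304/9280784638125.

4194304/9280784638125


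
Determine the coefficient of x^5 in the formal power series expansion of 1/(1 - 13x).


The geometric series identity gives 1/(1 - c x) = sum_{k>=0} c^k x^k, so the coefficient of x^k is c^k.
Here c = 13 and k = 5.
Computing: 13^5 = 371293

371293


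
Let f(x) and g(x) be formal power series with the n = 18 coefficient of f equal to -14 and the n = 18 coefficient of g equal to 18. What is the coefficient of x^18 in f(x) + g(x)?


Addition of formal power series is termwise.
The coefficient of x^18 in f + g = -14 + 18
= 4

4


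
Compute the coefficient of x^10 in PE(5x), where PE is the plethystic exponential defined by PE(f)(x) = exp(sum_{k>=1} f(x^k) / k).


With f(x) = 5x, the exponent is sum_{k>=1} 5 x^k / k = 5 * (-ln(1 - x)). Exponentiating:
PE(5x) = exp(-5 ln(1 - x)) = 1/(1 - x)^5.
By the negative binomial expansion, [x^n] 1/(1 - x)^5 = C(n + 4, 4).
For n = 10: C(14, 4) = 1001.

1001


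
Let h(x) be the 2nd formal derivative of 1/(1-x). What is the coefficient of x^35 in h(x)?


Differentiating 2 times: d^2/dx^2 [1/(1-x)] = 2!/(1-x)^3.
The expansion 1/(1-x)^3 = sum_{k>=0} C(k+2, 2) x^k, so the coefficient of x^n in 2!/(1-x)^3 is 2! * C(n+2, 2).
For n = 35: 2 * C(37, 2) = 2 * 666 = 1332

1332


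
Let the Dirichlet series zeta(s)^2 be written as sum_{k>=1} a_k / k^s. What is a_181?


The Dirichlet convolution of the constant function 1 with itself gives (1 * 1)(k) = sum_{d | k} 1 = d(k), the number of positive divisors of k.
Since zeta(s) = sum_{k>=1} 1/k^s, we have zeta(s)^2 = sum_{k>=1} d(k)/k^s, so a_k = d(k).
For k = 181: the divisors are 1, 181.
Count = 2.

2


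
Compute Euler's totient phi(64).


phi(n) counts integers in [1, n] coprime to n. Using the multiplicative formula phi(n) = n * prod_{p | n} (1 - 1/p):
64 = 2^6, so
phi(64) = 64 * (1 - 1/2) = 32.

32


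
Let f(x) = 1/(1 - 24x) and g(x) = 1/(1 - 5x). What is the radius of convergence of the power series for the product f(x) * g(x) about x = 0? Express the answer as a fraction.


The radius of 1/(1 - 24x) is 1/24 (nearest singularity at x = 1/24), and the radius of 1/(1 - 5x) is 1/5.
The product f(x)*g(x) = 1/((1 - 24x)(1 - 5x)) has singularities at both 1/24 and 1/5, so its radius of convergence is the distance to the nearest one:
min(1/24, 1/5) = 1/24.

1/24


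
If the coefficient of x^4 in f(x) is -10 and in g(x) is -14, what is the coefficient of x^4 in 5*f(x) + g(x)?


Scalar multiplication scales coefficients: 5 * -10 = -50.
Then add the g coefficient: -50 + -14
= -64

-64


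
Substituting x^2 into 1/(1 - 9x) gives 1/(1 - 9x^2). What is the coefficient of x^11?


Since 1/(1 - 9x^2) only has even powers of x,
the coefficient of x^11 (odd) is 0.

0


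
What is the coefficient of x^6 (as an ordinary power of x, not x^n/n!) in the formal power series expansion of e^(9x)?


The exponential series is e^y = sum_{k>=0} y^k / k!. Substituting y = 9x gives
e^(9x) = sum_{k>=0} 9^k x^k / k!.
So the coefficient of x^n is a^n/n! with a = 9, n = 6:
9^6 / 6! = 531441/720 = 59049/80

59049/80


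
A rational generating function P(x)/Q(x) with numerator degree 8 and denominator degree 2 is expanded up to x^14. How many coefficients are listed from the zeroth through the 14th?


Expanding up to x^14 gives the coefficients for x^0, x^1, ..., x^14.
That is 14 + 1 = 15 coefficients in total.

15


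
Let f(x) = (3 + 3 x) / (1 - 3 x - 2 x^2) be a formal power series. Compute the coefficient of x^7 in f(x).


Write f(x) = sum_{k>=0} a_k x^k. Multiplying both sides by 1 - 3 x - 2 x^2 gives
(1 - 3 x - 2 x^2) sum_{k>=0} a_k x^k = 3 + 3 x.
Matching coefficients:
 x^0: a_0 = 3
 x^1: a_1 - 3 a_0 = 3  =>  a_1 = 3*3 + 3 = 12
 x^k (k >= 2): a_k = 3 a_{k-1} + 2 a_{k-2}.
Iterating: a_2 = 42, a_3 = 150, a_4 = 534, a_5 = 1902, a_6 = 6774, a_7 = 24126.
So the coefficient of x^7 is 24126.

24126


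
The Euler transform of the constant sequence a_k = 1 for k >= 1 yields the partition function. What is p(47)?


The Euler transform converts the sequence a_k = 1 into the number of integer partitions.
Using the recurrence or dynamic programming:
p(47) = 124754

124754


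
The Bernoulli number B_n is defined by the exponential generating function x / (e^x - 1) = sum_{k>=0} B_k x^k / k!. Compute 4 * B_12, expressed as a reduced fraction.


Bernoulli numbers can also be computed recursively via B_0 = 1 and sum_{j=0}^{m} C(m+1, j) B_j = 0 for m >= 1. Odd-index Bernoulli numbers vanish for k >= 3.
Computing B_12 = -691/2730, so 4 * B_12 = 4 * -691/2730 = -1382/1365.

-1382/1365


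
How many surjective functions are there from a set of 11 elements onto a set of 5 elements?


By inclusion-exclusion on which target elements are missed, the number of surjections from an n-set onto a k-set is
surj(n, k) = sum_{j=0}^{k} (-1)^j C(k, j) (k - j)^n.
Equivalently surj(n, k) = k! * S(n, k), where S(n, k) is the Stirling number of the second kind.
For n = 11, k = 5:
S(11, 5) = 246730, so
surj = 5! * 246730 = 120 * 246730 = 29607600.

29607600


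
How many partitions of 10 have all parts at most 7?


Using the generating function (1-x)^(-1)(1-x^2)^(-1)...(1-x^7)^(-1),
the coefficient of x^10 counts these restricted partitions.
Result = 38

38


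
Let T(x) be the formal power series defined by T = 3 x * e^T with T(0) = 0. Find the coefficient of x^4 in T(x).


Apply the Lagrange inversion formula: if T = 3 x * phi(T) with phi(t) = e^t, then
[x^n] T = 3^n * (1/n) [t^(n-1)] phi(t)^n = 3^n * (1/n) [t^(n-1)] e^(n t) = 3^n * (1/n) * n^(n-1) / (n-1)! = 3^n * n^(n-1) / n!.
When c = 1 this is the Cayley count of rooted labeled trees on n vertices, divided by n!.
For n = 4: 3^4 * 4^3 / 4! = 81 * 64/24 = 216.

216


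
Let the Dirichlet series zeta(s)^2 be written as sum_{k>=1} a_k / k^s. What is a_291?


The Dirichlet convolution of the constant function 1 with itself gives (1 * 1)(k) = sum_{d | k} 1 = d(k), the number of positive divisors of k.
Since zeta(s) = sum_{k>=1} 1/k^s, we have zeta(s)^2 = sum_{k>=1} d(k)/k^s, so a_k = d(k).
For k = 291: the divisors are 1, 3, 97, 291.
Count = 4.

4
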